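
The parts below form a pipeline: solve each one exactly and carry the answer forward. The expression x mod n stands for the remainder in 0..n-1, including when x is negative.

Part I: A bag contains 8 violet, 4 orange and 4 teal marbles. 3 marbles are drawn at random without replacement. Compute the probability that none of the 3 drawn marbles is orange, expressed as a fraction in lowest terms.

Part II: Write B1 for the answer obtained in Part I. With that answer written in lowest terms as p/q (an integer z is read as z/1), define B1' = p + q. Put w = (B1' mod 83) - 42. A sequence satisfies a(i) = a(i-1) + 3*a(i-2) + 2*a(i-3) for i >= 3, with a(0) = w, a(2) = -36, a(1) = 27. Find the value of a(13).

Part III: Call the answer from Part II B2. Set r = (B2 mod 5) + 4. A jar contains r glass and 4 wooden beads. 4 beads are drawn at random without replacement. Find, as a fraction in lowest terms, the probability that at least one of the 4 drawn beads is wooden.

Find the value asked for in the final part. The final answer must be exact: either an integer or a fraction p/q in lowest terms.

69/70

Part I: total draws C(16,3) = 560; favorable C(12,3) = 220; P = 11/28; answer 11/28
Part II: B1 = 11/28; threaded value p + q = 39; w = -3; a(3) = 1*(-36) + 3*(27) + 2*(-3) = 39; iterating: a(3)=39, a(4)=-15, a(5)=30, a(6)=63, a(7)=123, a(8)=372, a(9)=867, a(10)=2229, a(11)=5574, a(12)=13995, a(13)=35175; answer 35175
Part III: B2 = 35175; r = 4; total draws C(8,4) = 70; complement C(4,4) = 1; favorable 70 - 1 = 69; P = 69/70; answer 69/70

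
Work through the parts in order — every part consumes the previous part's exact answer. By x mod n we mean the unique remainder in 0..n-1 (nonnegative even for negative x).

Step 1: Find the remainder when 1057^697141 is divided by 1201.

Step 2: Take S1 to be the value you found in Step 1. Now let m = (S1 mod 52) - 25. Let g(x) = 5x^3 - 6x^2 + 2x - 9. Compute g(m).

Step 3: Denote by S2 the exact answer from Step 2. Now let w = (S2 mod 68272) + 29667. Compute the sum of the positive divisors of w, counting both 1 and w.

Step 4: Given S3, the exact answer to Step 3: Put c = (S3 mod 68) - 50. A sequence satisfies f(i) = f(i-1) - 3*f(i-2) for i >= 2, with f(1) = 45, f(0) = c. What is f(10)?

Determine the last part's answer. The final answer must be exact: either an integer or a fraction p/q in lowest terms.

63

Step 1: squarings mod 1201: 1057^1=1057, 1057^2=319, 1057^4=877, 1057^8=489, 1057^16=122, 1057^32=472, 1057^64=599, 1057^128=903, 1057^256=1131, 1057^512=96, 1057^1024=809, 1057^2048=1137, 1057^4096=493, 1057^8192=447, 1057^16384=443, 1057^32768=486, 1057^65536=800, 1057^131072=1068, 1057^262144=875, 1057^524288=588; 1057^697141 = 1057^1 * 1057^4 * 1057^16 * 1057^32 * 1057^256 * 1057^512 * 1057^8192 * 1057^32768 * 1057^131072 * 1057^524288 = 122 (mod 1201); answer 122
Step 2: S1 = 122; m = -7; 5*(-7)^3 - 6*(-7)^2 + 2*(-7)^1 - 9 = (-1715) + (-294) + (-14) + (-9) = -2032; answer -2032
Step 3: S2 = -2032; w = 95907; 95907 = 3 * 7 * 4567; sigma = (1 + 3) * (1 + 7) * (1 + 4567) = 4 * 8 * 4568 = 146176; answer 146176
Step 4: S3 = 146176; c = -6; f(2) = 1*(45) - 3*(-6) = 63; iterating: f(2)=63, f(3)=-72, f(4)=-261, f(5)=-45, f(6)=738, f(7)=873, f(8)=-1341, f(9)=-3960, f(10)=63; answer 63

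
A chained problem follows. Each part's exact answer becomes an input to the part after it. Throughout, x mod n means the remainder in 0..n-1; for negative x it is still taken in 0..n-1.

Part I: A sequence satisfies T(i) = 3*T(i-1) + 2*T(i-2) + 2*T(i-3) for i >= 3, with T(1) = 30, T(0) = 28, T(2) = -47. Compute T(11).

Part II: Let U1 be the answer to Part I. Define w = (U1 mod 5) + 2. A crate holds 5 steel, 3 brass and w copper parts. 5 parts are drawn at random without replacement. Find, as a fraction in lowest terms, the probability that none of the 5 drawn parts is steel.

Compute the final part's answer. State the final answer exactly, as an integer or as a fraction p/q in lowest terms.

1/77

Part I: T(3) = 3*(-47) + 2*(30) + 2*(28) = -25; iterating: T(3)=-25, T(4)=-109, T(5)=-471, T(6)=-1681, T(7)=-6203, T(8)=-22913, T(9)=-84507, T(10)=-311753, T(11)=-1150099; answer -1150099
Part II: U1 = -1150099; w = 3; total draws C(11,5) = 462; favorable C(6,5) = 6; P = 1/77; answer 1/77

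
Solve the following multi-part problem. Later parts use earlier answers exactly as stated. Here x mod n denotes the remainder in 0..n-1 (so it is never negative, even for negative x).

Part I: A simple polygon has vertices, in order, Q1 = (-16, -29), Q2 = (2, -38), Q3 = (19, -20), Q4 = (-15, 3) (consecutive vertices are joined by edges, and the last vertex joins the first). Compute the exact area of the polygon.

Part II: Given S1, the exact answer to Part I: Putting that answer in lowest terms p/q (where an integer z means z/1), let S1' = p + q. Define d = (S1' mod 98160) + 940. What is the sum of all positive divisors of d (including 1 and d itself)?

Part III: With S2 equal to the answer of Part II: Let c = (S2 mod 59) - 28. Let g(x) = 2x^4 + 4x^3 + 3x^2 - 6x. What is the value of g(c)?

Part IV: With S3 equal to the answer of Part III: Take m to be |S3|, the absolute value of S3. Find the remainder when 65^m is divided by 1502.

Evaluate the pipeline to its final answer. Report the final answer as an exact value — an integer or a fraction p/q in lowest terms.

Part I: cross terms: (-16*-38 - 2*-29)=666, (2*-20 - 19*-38)=682, (19*3 - -15*-20)=-243, (-15*-29 - -16*3)=483; twice the area = |1588| = 1588; area = 794; answer 794
Part II: S1 = 794; threaded value p + q = 795; d = 1735; 1735 = 5 * 347; sigma = (1 + 5) * (1 + 347) = 6 * 348 = 2088; answer 2088
Part III: S2 = 2088; c = -5; 2*(-5)^4 + 4*(-5)^3 + 3*(-5)^2 - 6*(-5)^1 = (1250) + (-500) + (75) + (30) = 855; answer 855
Part IV: S3 = 855; m = 855; squarings mod 1502: 65^1=65, 65^2=1221, 65^4=857, 65^8=1473, 65^16=841, 65^32=1341, 65^64=387, 65^128=1071, 65^256=1015, 65^512=1355; 65^855 = 65^1 * 65^2 * 65^4 * 65^16 * 65^64 * 65^256 * 65^512 = 1307 (mod 1502); answer 1307

1307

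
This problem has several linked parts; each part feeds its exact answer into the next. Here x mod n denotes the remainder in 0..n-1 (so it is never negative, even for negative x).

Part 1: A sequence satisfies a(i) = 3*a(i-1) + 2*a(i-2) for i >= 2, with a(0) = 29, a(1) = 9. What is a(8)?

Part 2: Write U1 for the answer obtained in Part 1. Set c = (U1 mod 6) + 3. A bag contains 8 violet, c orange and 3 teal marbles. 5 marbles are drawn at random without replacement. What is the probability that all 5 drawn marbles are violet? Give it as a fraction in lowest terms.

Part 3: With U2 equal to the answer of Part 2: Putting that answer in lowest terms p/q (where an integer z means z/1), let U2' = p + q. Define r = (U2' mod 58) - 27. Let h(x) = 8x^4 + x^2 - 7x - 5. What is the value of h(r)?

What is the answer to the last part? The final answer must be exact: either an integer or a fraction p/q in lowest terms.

10441

Part 1: a(2) = 3*(9) + 2*(29) = 85; iterating: a(2)=85, a(3)=273, a(4)=989, a(5)=3513, a(6)=12517, a(7)=44577, a(8)=158765; answer 158765
Part 2: U1 = 158765; c = 8; total draws C(19,5) = 11628; favorable C(8,5) = 56; P = 14/2907; answer 14/2907
Part 3: U2 = 14/2907; threaded value p + q = 2921; r = -6; 8*(-6)^4 + 1*(-6)^2 - 7*(-6)^1 - 5 = (10368) + (36) + (42) + (-5) = 10441; answer 10441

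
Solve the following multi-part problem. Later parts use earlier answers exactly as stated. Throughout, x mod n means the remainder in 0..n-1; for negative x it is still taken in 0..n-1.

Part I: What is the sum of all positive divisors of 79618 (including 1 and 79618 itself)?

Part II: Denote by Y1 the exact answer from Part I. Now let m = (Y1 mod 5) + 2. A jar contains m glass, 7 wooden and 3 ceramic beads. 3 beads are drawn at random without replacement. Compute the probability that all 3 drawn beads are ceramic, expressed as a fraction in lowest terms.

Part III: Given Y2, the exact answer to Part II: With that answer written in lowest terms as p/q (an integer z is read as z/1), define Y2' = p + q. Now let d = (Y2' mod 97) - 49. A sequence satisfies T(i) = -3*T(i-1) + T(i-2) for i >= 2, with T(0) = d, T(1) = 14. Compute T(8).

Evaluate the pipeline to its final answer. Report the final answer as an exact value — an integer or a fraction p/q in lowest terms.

Part I: 79618 = 2 * 7 * 11^2 * 47; sigma = (1 + 2) * (1 + 7) * (1 + 11 + 121) * (1 + 47) = 3 * 8 * 133 * 48 = 153216; answer 153216
Part II: Y1 = 153216; m = 3; total draws C(13,3) = 286; favorable C(3,3) = 1; P = 1/286; answer 1/286
Part III: Y2 = 1/286; threaded value p + q = 287; d = 44; T(2) = -3*(14) + 1*(44) = 2; iterating: T(2)=2, T(3)=8, T(4)=-22, T(5)=74, T(6)=-244, T(7)=806, T(8)=-2662; answer -2662

-2662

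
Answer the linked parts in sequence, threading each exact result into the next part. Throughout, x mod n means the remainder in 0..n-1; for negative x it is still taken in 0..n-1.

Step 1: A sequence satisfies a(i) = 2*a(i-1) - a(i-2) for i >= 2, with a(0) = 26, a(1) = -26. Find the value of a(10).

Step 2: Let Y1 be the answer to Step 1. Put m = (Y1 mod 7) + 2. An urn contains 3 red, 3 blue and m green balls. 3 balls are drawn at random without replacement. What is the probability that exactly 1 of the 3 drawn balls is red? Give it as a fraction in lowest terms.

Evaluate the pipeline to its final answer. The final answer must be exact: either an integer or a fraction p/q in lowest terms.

Step 1: a(2) = 2*(-26) - 1*(26) = -78; iterating: a(2)=-78, a(3)=-130, a(4)=-182, a(5)=-234, a(6)=-286, a(7)=-338, a(8)=-390, a(9)=-442, a(10)=-494; answer -494
Step 2: Y1 = -494; m = 5; total draws C(11,3) = 165; favorable C(3,1)*C(8,2) = 84; P = 28/55; answer 28/55

28/55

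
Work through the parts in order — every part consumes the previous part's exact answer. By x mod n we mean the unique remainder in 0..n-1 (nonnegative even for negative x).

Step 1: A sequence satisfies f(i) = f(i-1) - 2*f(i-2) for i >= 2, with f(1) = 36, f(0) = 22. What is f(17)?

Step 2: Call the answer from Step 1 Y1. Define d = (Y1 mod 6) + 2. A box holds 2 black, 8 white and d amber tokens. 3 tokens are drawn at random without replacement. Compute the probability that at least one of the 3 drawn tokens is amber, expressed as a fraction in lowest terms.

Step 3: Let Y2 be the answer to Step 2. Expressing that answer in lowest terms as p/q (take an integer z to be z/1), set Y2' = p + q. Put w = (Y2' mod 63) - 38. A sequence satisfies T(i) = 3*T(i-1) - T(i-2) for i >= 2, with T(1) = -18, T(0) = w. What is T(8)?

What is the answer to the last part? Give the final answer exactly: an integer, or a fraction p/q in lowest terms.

-9472

Step 1: f(2) = 1*(36) - 2*(22) = -8; iterating: f(2)=-8, f(3)=-80, f(4)=-64, f(5)=96, f(6)=224, f(7)=32, f(8)=-416, f(9)=-480, f(10)=352, f(11)=1312, f(12)=608, f(13)=-2016, f(14)=-3232, f(15)=800, f(16)=7264, f(17)=5664; answer 5664
Step 2: Y1 = 5664; d = 2; total draws C(12,3) = 220; complement C(10,3) = 120; favorable 220 - 120 = 100; P = 5/11; answer 5/11
Step 3: Y2 = 5/11; threaded value p + q = 16; w = -22; T(2) = 3*(-18) - 1*(-22) = -32; iterating: T(2)=-32, T(3)=-78, T(4)=-202, T(5)=-528, T(6)=-1382, T(7)=-3618, T(8)=-9472; answer -9472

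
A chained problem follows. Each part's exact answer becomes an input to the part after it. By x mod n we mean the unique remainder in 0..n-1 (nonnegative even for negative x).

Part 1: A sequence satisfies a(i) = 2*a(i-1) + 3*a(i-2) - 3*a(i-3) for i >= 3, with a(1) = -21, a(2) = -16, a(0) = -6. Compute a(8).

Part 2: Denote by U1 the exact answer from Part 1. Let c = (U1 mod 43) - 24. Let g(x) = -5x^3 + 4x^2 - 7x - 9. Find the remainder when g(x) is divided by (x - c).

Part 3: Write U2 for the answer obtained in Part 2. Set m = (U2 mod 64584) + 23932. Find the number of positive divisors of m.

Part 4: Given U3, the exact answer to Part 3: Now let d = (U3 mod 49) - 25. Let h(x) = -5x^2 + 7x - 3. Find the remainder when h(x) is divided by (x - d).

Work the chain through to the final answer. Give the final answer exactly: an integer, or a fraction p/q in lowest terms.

Part 1: a(3) = 2*(-16) + 3*(-21) - 3*(-6) = -77; iterating: a(3)=-77, a(4)=-139, a(5)=-461, a(6)=-1108, a(7)=-3182, a(8)=-8305; answer -8305
Part 2: U1 = -8305; c = 13; remainder = value at the root: -5*(13)^3 + 4*(13)^2 - 7*(13)^1 - 9 = (-10985) + (676) + (-91) + (-9) = -10409; answer -10409
Part 3: U2 = -10409; m = 78107; 78107 = 37 * 2111; number of divisors = (1+1) * (1+1) = 4; answer 4
Part 4: U3 = 4; d = -21; remainder = value at the root: -5*(-21)^2 + 7*(-21)^1 - 3 = (-2205) + (-147) + (-3) = -2355; answer -2355

-2355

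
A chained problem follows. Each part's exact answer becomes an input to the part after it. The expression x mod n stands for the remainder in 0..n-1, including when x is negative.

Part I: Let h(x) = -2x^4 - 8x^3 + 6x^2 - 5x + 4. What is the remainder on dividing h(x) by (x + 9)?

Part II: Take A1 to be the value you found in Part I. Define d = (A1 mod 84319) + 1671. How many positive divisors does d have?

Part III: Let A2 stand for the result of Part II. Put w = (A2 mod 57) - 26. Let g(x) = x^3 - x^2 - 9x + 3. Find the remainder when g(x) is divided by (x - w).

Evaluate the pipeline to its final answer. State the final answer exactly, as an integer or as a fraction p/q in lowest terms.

-1007

Part I: remainder = value at the root: -2*(-9)^4 - 8*(-9)^3 + 6*(-9)^2 - 5*(-9)^1 + 4 = (-13122) + (5832) + (486) + (45) + (4) = -6755; answer -6755
Part II: A1 = -6755; d = 79235; 79235 = 5 * 13 * 23 * 53; number of divisors = (1+1) * (1+1) * (1+1) * (1+1) = 16; answer 16
Part III: A2 = 16; w = -10; remainder = value at the root: 1*(-10)^3 - 1*(-10)^2 - 9*(-10)^1 + 3 = (-1000) + (-100) + (90) + (3) = -1007; answer -1007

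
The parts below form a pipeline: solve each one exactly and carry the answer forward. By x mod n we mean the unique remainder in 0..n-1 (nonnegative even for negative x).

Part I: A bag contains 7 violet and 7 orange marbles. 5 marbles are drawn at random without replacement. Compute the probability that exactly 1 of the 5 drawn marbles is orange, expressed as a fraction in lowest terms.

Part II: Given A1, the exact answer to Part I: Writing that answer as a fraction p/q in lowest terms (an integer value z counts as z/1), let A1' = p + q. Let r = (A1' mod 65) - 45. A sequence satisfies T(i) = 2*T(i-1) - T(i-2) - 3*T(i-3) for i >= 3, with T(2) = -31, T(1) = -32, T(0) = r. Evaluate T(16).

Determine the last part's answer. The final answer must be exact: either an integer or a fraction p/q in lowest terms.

261961

Part I: total draws C(14,5) = 2002; favorable C(7,1)*C(7,4) = 245; P = 35/286; answer 35/286
Part II: A1 = 35/286; threaded value p + q = 321; r = 16; T(3) = 2*(-31) - 1*(-32) - 3*(16) = -78; iterating: T(3)=-78, T(4)=-29, T(5)=113, T(6)=489, T(7)=952, T(8)=1076, T(9)=-267, T(10)=-4466, T(11)=-11893, T(12)=-18519, T(13)=-11747, T(14)=30704, T(15)=128712, T(16)=261961; answer 261961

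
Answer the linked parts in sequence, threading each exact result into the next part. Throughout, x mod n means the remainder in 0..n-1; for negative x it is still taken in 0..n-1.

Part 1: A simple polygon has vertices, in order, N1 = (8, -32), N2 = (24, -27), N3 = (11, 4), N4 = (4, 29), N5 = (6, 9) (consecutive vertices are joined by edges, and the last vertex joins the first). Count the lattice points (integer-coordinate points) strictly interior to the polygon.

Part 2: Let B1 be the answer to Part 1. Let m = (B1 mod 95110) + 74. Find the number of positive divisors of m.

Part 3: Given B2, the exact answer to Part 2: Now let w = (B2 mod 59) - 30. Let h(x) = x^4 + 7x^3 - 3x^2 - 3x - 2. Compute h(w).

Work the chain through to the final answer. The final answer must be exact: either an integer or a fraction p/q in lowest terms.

Part 1: cross terms: (8*-27 - 24*-32)=552, (24*4 - 11*-27)=393, (11*29 - 4*4)=303, (4*9 - 6*29)=-138, (6*-32 - 8*9)=-264; twice the area = |846| = 846; area = 423; boundary points = 1 + 1 + 1 + 2 + 1 = 6; strictly interior points = area - boundary/2 + 1 = 421; answer 421
Part 2: B1 = 421; m = 495; 495 = 3^2 * 5 * 11; number of divisors = (2+1) * (1+1) * (1+1) = 12; answer 12
Part 3: B2 = 12; w = -18; 1*(-18)^4 + 7*(-18)^3 - 3*(-18)^2 - 3*(-18)^1 - 2 = (104976) + (-40824) + (-972) + (54) + (-2) = 63232; answer 63232

63232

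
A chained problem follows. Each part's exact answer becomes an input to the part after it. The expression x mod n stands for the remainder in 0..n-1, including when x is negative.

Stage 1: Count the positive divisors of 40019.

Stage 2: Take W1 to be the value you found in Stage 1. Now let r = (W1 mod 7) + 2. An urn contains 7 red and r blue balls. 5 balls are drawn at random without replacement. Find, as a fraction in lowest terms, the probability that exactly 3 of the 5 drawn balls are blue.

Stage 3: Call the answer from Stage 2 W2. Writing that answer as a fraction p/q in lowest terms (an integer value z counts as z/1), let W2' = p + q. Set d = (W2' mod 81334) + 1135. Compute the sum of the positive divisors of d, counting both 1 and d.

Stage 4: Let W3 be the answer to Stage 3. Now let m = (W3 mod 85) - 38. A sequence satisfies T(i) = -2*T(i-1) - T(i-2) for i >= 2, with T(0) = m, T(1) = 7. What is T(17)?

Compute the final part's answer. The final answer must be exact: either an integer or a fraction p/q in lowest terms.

Stage 1: 40019 = 7 * 5717; number of divisors = (1+1) * (1+1) = 4; answer 4
Stage 2: W1 = 4; r = 6; total draws C(13,5) = 1287; favorable C(6,3)*C(7,2) = 420; P = 140/429; answer 140/429
Stage 3: W2 = 140/429; threaded value p + q = 569; d = 1704; 1704 = 2^3 * 3 * 71; sigma = (1 + 2 + 4 + 8) * (1 + 3) * (1 + 71) = 15 * 4 * 72 = 4320; answer 4320
Stage 4: W3 = 4320; m = 32; T(2) = -2*(7) - 1*(32) = -46; iterating: T(2)=-46, T(3)=85, T(4)=-124, T(5)=163, T(6)=-202, T(7)=241, T(8)=-280, T(9)=319, T(10)=-358, T(11)=397, T(12)=-436, T(13)=475, T(14)=-514, T(15)=553, T(16)=-592, T(17)=631; answer 631

631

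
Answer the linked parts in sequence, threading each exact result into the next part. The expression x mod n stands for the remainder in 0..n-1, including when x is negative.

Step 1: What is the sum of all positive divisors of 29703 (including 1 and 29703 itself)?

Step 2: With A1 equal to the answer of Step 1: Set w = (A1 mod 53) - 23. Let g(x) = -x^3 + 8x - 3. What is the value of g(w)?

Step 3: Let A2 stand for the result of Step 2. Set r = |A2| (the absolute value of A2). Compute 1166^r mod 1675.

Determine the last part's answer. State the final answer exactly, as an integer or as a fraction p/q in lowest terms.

Step 1: 29703 = 3 * 9901; sigma = (1 + 3) * (1 + 9901) = 4 * 9902 = 39608; answer 39608
Step 2: A1 = 39608; w = -6; -1*(-6)^3 + 8*(-6)^1 - 3 = (216) + (-48) + (-3) = 165; answer 165
Step 3: A2 = 165; r = 165; squarings mod 1675: 1166^1=1166, 1166^2=1131, 1166^4=1136, 1166^8=746, 1166^16=416, 1166^32=531, 1166^64=561, 1166^128=1496; 1166^165 = 1166^1 * 1166^4 * 1166^32 * 1166^128 = 401 (mod 1675); answer 401

401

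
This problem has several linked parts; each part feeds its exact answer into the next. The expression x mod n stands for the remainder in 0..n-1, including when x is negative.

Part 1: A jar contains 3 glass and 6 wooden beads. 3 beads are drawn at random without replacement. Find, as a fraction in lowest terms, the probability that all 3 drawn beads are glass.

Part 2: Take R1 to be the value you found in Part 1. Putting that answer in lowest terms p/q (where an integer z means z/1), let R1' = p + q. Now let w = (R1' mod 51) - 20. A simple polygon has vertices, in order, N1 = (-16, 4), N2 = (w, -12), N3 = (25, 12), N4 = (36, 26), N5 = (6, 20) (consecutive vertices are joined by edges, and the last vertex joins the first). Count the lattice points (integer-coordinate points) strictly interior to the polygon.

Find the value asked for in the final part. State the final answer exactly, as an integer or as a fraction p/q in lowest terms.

Part 1: total draws C(9,3) = 84; favorable C(3,3) = 1; P = 1/84; answer 1/84
Part 2: R1 = 1/84; threaded value p + q = 85; w = 14; cross terms: (-16*-12 - 14*4)=136, (14*12 - 25*-12)=468, (25*26 - 36*12)=218, (36*20 - 6*26)=564, (6*4 - -16*20)=344; twice the area = |1730| = 1730; area = 865; boundary points = 2 + 1 + 1 + 6 + 2 = 12; strictly interior points = area - boundary/2 + 1 = 860; answer 860

860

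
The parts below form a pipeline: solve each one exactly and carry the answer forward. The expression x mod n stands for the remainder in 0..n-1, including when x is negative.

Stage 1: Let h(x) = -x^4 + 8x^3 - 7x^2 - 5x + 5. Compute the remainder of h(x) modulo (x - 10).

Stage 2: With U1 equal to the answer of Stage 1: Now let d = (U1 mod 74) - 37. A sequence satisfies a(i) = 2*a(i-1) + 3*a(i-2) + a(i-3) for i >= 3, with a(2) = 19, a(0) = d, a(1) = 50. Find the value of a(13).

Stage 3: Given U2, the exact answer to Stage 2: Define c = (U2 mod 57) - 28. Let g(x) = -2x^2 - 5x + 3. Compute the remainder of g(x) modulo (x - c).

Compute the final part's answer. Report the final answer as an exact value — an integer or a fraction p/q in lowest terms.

Stage 1: remainder = value at the root: -1*(10)^4 + 8*(10)^3 - 7*(10)^2 - 5*(10)^1 + 5 = (-10000) + (8000) + (-700) + (-50) + (5) = -2745; answer -2745
Stage 2: U1 = -2745; d = 30; a(3) = 2*(19) + 3*(50) + 1*(30) = 218; iterating: a(3)=218, a(4)=543, a(5)=1759, a(6)=5365, a(7)=16550, a(8)=50954, a(9)=156923, a(10)=483258, a(11)=1488239, a(12)=4583175, a(13)=14114325; answer 14114325
Stage 3: U2 = 14114325; c = 14; remainder = value at the root: -2*(14)^2 - 5*(14)^1 + 3 = (-392) + (-70) + (3) = -459; answer -459

-459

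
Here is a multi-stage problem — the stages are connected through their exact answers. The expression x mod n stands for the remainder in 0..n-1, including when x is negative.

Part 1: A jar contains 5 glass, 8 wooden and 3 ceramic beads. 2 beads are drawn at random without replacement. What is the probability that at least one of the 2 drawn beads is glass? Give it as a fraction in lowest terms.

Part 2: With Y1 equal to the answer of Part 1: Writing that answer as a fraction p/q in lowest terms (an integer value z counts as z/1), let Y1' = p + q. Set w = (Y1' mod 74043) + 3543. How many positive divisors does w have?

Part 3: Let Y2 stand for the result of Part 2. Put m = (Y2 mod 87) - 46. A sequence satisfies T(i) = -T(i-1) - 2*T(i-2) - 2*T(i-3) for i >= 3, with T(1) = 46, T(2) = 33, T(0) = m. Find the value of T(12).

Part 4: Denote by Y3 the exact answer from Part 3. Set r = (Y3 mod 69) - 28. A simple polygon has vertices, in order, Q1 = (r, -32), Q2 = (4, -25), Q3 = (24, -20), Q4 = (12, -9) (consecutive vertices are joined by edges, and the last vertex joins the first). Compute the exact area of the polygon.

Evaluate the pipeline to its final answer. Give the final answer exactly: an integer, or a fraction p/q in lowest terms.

304

Part 1: total draws C(16,2) = 120; complement C(11,2) = 55; favorable 120 - 55 = 65; P = 13/24; answer 13/24
Part 2: Y1 = 13/24; threaded value p + q = 37; w = 3580; 3580 = 2^2 * 5 * 179; number of divisors = (2+1) * (1+1) * (1+1) = 12; answer 12
Part 3: Y2 = 12; m = -34; T(3) = -1*(33) - 2*(46) - 2*(-34) = -57; iterating: T(3)=-57, T(4)=-101, T(5)=149, T(6)=167, T(7)=-263, T(8)=-369, T(9)=561, T(10)=703, T(11)=-1087, T(12)=-1441; answer -1441
Part 4: Y3 = -1441; r = -20; cross terms: (-20*-25 - 4*-32)=628, (4*-20 - 24*-25)=520, (24*-9 - 12*-20)=24, (12*-32 - -20*-9)=-564; twice the area = |608| = 608; area = 304; answer 304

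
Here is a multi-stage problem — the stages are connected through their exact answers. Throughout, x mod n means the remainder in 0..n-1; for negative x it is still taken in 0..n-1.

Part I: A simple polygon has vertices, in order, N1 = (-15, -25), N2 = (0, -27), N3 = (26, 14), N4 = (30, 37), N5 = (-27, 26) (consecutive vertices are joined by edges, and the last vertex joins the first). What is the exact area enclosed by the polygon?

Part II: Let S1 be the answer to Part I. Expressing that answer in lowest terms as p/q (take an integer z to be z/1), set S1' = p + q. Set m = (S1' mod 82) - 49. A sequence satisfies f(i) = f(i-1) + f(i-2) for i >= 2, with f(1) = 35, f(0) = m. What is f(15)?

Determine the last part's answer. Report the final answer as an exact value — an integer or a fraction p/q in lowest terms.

Part I: cross terms: (-15*-27 - 0*-25)=405, (0*14 - 26*-27)=702, (26*37 - 30*14)=542, (30*26 - -27*37)=1779, (-27*-25 - -15*26)=1065; twice the area = |4493| = 4493; area = 4493/2; answer 4493/2
Part II: S1 = 4493/2; threaded value p + q = 4495; m = 18; f(2) = 1*(35) + 1*(18) = 53; iterating: f(2)=53, f(3)=88, f(4)=141, f(5)=229, f(6)=370, f(7)=599, f(8)=969, f(9)=1568, f(10)=2537, f(11)=4105, f(12)=6642, f(13)=10747, f(14)=17389, f(15)=28136; answer 28136

28136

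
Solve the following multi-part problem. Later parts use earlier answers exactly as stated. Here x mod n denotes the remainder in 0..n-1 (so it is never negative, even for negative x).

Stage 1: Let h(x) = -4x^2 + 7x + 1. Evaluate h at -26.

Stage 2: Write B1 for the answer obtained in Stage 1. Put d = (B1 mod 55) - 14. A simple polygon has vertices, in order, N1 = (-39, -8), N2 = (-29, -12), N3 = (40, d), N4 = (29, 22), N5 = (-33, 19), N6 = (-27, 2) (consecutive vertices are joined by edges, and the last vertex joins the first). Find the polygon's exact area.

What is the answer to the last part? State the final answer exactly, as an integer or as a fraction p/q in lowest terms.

Stage 1: -4*(-26)^2 + 7*(-26)^1 + 1 = (-2704) + (-182) + (1) = -2885; answer -2885
Stage 2: B1 = -2885; d = 16; cross terms: (-39*-12 - -29*-8)=236, (-29*16 - 40*-12)=16, (40*22 - 29*16)=416, (29*19 - -33*22)=1277, (-33*2 - -27*19)=447, (-27*-8 - -39*2)=294; twice the area = |2686| = 2686; area = 1343; answer 1343

1343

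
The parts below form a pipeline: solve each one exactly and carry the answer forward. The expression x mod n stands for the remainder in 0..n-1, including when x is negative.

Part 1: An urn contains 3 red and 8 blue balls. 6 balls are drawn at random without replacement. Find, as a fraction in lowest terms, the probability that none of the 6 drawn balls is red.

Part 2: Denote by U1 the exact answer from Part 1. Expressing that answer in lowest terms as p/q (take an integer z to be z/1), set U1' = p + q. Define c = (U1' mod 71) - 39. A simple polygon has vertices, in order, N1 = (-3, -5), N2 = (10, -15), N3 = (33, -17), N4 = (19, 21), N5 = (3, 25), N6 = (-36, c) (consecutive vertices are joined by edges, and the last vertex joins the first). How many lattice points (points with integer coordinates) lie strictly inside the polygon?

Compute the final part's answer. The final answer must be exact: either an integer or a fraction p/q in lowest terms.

1448

Part 1: total draws C(11,6) = 462; favorable C(8,6) = 28; P = 2/33; answer 2/33
Part 2: U1 = 2/33; threaded value p + q = 35; c = -4; cross terms: (-3*-15 - 10*-5)=95, (10*-17 - 33*-15)=325, (33*21 - 19*-17)=1016, (19*25 - 3*21)=412, (3*-4 - -36*25)=888, (-36*-5 - -3*-4)=168; twice the area = |2904| = 2904; area = 1452; boundary points = 1 + 1 + 2 + 4 + 1 + 1 = 10; strictly interior points = area - boundary/2 + 1 = 1448; answer 1448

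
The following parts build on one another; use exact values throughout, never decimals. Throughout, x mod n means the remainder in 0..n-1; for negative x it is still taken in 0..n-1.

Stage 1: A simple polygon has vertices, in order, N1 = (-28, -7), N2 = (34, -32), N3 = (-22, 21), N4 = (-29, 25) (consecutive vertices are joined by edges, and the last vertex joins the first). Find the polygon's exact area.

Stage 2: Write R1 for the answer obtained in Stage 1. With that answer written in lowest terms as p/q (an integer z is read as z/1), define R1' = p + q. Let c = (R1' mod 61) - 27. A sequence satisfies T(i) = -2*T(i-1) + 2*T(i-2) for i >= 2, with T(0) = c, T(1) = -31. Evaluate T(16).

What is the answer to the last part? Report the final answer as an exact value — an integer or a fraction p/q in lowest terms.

65857024

Stage 1: cross terms: (-28*-32 - 34*-7)=1134, (34*21 - -22*-32)=10, (-22*25 - -29*21)=59, (-29*-7 - -28*25)=903; twice the area = |2106| = 2106; area = 1053; answer 1053
Stage 2: R1 = 1053; threaded value p + q = 1054; c = -10; T(2) = -2*(-31) + 2*(-10) = 42; iterating: T(2)=42, T(3)=-146, T(4)=376, T(5)=-1044, T(6)=2840, T(7)=-7768, T(8)=21216, T(9)=-57968, T(10)=158368, T(11)=-432672, T(12)=1182080, T(13)=-3229504, T(14)=8823168, T(15)=-24105344, T(16)=65857024; answer 65857024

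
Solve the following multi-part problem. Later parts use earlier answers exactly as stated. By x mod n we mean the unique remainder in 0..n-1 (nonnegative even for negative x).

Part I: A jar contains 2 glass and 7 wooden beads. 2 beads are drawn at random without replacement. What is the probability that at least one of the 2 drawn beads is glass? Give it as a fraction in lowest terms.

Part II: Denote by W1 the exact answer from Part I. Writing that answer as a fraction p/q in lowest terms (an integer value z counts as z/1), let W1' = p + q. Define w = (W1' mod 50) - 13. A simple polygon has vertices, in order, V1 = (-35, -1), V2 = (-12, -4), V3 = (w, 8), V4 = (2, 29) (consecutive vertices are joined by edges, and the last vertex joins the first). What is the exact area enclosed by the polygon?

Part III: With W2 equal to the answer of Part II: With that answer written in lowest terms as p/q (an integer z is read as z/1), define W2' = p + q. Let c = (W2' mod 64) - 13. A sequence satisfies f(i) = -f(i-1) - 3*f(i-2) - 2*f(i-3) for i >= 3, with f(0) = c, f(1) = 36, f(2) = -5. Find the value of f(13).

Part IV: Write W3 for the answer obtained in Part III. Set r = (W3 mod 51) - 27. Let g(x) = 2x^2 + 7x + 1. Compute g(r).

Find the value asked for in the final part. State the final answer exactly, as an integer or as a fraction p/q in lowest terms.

Part I: total draws C(9,2) = 36; complement C(7,2) = 21; favorable 36 - 21 = 15; P = 5/12; answer 5/12
Part II: W1 = 5/12; threaded value p + q = 17; w = 4; cross terms: (-35*-4 - -12*-1)=128, (-12*8 - 4*-4)=-80, (4*29 - 2*8)=100, (2*-1 - -35*29)=1013; twice the area = |1161| = 1161; area = 1161/2; answer 1161/2
Part III: W2 = 1161/2; threaded value p + q = 1163; c = -2; f(3) = -1*(-5) - 3*(36) - 2*(-2) = -99; iterating: f(3)=-99, f(4)=42, f(5)=265, f(6)=-193, f(7)=-686, f(8)=735, f(9)=1709, f(10)=-2542, f(11)=-4055, f(12)=8263, f(13)=8986; answer 8986
Part IV: W3 = 8986; r = -17; 2*(-17)^2 + 7*(-17)^1 + 1 = (578) + (-119) + (1) = 460; answer 460

460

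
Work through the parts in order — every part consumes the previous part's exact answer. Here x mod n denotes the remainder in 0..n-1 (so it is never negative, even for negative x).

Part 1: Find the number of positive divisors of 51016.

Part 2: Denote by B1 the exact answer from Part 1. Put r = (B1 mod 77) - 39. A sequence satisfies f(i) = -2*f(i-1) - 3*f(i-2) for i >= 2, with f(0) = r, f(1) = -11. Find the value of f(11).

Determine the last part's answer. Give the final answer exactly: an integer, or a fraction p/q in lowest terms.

Part 1: 51016 = 2^3 * 7 * 911; number of divisors = (3+1) * (1+1) * (1+1) = 16; answer 16
Part 2: B1 = 16; r = -23; f(2) = -2*(-11) - 3*(-23) = 91; iterating: f(2)=91, f(3)=-149, f(4)=25, f(5)=397, f(6)=-869, f(7)=547, f(8)=1513, f(9)=-4667, f(10)=4795, f(11)=4411; answer 4411

4411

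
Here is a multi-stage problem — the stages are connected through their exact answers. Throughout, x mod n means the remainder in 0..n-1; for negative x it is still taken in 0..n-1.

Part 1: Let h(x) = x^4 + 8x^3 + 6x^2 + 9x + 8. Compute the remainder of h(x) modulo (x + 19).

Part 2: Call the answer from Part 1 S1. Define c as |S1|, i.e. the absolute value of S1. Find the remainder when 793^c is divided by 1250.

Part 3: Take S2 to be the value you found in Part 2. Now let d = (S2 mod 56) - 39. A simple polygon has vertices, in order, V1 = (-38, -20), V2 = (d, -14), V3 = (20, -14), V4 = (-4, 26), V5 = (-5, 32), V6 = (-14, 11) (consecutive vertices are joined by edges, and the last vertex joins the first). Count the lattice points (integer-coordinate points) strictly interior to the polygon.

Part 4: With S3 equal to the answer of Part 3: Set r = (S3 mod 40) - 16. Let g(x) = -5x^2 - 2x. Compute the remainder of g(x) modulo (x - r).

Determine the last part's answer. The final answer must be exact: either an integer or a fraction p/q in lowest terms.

-24

Part 1: remainder = value at the root: 1*(-19)^4 + 8*(-19)^3 + 6*(-19)^2 + 9*(-19)^1 + 8 = (130321) + (-54872) + (2166) + (-171) + (8) = 77452; answer 77452
Part 2: S1 = 77452; c = 77452; squarings mod 1250: 793^1=793, 793^2=99, 793^4=1051, 793^8=851, 793^16=451, 793^32=901, 793^64=551, 793^128=1101, 793^256=951, 793^512=651, 793^1024=51, 793^2048=101, 793^4096=201, 793^8192=401, 793^16384=801, 793^32768=351, 793^65536=701; 793^77452 = 793^4 * 793^8 * 793^128 * 793^512 * 793^1024 * 793^2048 * 793^8192 * 793^65536 = 1151 (mod 1250); answer 1151
Part 3: S2 = 1151; d = -8; cross terms: (-38*-14 - -8*-20)=372, (-8*-14 - 20*-14)=392, (20*26 - -4*-14)=464, (-4*32 - -5*26)=2, (-5*11 - -14*32)=393, (-14*-20 - -38*11)=698; twice the area = |2321| = 2321; area = 2321/2; boundary points = 6 + 28 + 8 + 1 + 3 + 1 = 47; strictly interior points = area - boundary/2 + 1 = 1138; answer 1138
Part 4: S3 = 1138; r = 2; remainder = value at the root: -5*(2)^2 - 2*(2)^1 = (-20) + (-4) = -24; answer -24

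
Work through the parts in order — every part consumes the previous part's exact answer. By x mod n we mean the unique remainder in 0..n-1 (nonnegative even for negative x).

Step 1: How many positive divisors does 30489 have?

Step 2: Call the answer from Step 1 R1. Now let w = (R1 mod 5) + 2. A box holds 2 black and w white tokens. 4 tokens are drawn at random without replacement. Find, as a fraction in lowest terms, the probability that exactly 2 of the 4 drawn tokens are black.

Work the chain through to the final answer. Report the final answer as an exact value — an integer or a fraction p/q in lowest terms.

Step 1: 30489 = 3 * 10163; number of divisors = (1+1) * (1+1) = 4; answer 4
Step 2: R1 = 4; w = 6; total draws C(8,4) = 70; favorable C(2,2)*C(6,2) = 15; P = 3/14; answer 3/14

3/14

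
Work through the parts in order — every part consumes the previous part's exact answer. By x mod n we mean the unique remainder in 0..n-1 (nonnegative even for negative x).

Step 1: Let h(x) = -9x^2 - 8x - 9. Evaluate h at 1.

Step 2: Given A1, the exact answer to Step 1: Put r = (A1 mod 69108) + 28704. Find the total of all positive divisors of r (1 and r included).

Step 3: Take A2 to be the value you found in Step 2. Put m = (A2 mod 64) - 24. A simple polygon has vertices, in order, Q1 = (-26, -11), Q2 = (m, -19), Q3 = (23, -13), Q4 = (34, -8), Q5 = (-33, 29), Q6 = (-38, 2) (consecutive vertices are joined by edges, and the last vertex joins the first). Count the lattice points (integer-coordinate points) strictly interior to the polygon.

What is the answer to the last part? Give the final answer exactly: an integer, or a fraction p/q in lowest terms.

Step 1: -9*(1)^2 - 8*(1)^1 - 9 = (-9) + (-8) + (-9) = -26; answer -26
Step 2: A1 = -26; r = 97786; 97786 = 2 * 13 * 3761; sigma = (1 + 2) * (1 + 13) * (1 + 3761) = 3 * 14 * 3762 = 158004; answer 158004
Step 3: A2 = 158004; m = 28; cross terms: (-26*-19 - 28*-11)=802, (28*-13 - 23*-19)=73, (23*-8 - 34*-13)=258, (34*29 - -33*-8)=722, (-33*2 - -38*29)=1036, (-38*-11 - -26*2)=470; twice the area = |3361| = 3361; area = 3361/2; boundary points = 2 + 1 + 1 + 1 + 1 + 1 = 7; strictly interior points = area - boundary/2 + 1 = 1678; answer 1678

1678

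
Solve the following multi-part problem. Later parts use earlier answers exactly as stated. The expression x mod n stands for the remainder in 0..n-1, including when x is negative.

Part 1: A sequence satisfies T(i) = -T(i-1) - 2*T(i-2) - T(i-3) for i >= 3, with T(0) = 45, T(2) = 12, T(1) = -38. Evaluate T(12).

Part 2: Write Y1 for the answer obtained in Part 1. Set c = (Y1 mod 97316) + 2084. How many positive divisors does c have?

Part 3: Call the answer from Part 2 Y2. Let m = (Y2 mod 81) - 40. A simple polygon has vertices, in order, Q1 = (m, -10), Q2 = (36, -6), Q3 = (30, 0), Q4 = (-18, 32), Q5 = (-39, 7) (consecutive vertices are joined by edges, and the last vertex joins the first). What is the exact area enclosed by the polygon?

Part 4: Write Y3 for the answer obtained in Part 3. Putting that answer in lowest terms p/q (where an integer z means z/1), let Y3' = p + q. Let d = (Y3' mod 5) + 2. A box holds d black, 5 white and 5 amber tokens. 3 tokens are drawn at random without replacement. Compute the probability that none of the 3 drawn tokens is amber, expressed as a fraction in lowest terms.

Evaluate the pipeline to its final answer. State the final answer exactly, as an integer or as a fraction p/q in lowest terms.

Part 1: T(3) = -1*(12) - 2*(-38) - 1*(45) = 19; iterating: T(3)=19, T(4)=-5, T(5)=-45, T(6)=36, T(7)=59, T(8)=-86, T(9)=-68, T(10)=181, T(11)=41, T(12)=-335; answer -335
Part 2: Y1 = -335; c = 99065; 99065 = 5 * 19813; number of divisors = (1+1) * (1+1) = 4; answer 4
Part 3: Y2 = 4; m = -36; cross terms: (-36*-6 - 36*-10)=576, (36*0 - 30*-6)=180, (30*32 - -18*0)=960, (-18*7 - -39*32)=1122, (-39*-10 - -36*7)=642; twice the area = |3480| = 3480; area = 1740; answer 1740
Part 4: Y3 = 1740; threaded value p + q = 1741; d = 3; total draws C(13,3) = 286; favorable C(8,3) = 56; P = 28/143; answer 28/143

28/143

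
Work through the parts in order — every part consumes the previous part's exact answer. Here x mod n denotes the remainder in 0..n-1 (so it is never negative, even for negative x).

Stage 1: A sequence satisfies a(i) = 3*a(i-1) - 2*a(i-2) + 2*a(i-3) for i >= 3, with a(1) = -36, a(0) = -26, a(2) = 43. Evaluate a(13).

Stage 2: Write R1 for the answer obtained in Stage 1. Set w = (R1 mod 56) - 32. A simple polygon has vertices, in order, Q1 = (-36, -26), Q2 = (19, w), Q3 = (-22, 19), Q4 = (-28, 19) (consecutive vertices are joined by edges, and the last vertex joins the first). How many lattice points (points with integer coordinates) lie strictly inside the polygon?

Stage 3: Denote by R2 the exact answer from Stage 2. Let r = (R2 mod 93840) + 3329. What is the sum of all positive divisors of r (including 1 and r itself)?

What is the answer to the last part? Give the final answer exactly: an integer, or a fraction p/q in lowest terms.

Stage 1: a(3) = 3*(43) - 2*(-36) + 2*(-26) = 149; iterating: a(3)=149, a(4)=289, a(5)=655, a(6)=1685, a(7)=4323, a(8)=10909, a(9)=27451, a(10)=69181, a(11)=174459, a(12)=439917, a(13)=1109195; answer 1109195
Stage 2: R1 = 1109195; w = -29; cross terms: (-36*-29 - 19*-26)=1538, (19*19 - -22*-29)=-277, (-22*19 - -28*19)=114, (-28*-26 - -36*19)=1412; twice the area = |2787| = 2787; area = 2787/2; boundary points = 1 + 1 + 6 + 1 = 9; strictly interior points = area - boundary/2 + 1 = 1390; answer 1390
Stage 3: R2 = 1390; r = 4719; 4719 = 3 * 11^2 * 13; sigma = (1 + 3) * (1 + 11 + 121) * (1 + 13) = 4 * 133 * 14 = 7448; answer 7448

7448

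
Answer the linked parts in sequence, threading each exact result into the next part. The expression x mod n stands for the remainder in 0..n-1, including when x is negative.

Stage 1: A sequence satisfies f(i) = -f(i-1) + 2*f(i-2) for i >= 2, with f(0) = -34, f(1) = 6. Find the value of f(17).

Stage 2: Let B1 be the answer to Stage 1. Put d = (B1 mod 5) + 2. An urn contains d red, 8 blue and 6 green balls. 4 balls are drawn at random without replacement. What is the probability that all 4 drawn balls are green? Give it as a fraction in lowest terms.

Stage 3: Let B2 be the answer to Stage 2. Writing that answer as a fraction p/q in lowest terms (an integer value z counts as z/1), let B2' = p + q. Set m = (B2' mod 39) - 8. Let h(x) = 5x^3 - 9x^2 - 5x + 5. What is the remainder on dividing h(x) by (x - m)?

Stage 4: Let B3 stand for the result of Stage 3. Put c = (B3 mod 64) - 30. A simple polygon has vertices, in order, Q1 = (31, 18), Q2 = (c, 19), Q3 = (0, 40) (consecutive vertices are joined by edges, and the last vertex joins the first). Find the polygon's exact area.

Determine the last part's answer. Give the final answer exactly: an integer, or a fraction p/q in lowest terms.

343/2

Stage 1: f(2) = -1*(6) + 2*(-34) = -74; iterating: f(2)=-74, f(3)=86, f(4)=-234, f(5)=406, f(6)=-874, f(7)=1686, f(8)=-3434, f(9)=6806, f(10)=-13674, f(11)=27286, f(12)=-54634, f(13)=109206, f(14)=-218474, f(15)=436886, f(16)=-873834, f(17)=1747606; answer 1747606
Stage 2: B1 = 1747606; d = 3; total draws C(17,4) = 2380; favorable C(6,4) = 15; P = 3/476; answer 3/476
Stage 3: B2 = 3/476; threaded value p + q = 479; m = 3; remainder = value at the root: 5*(3)^3 - 9*(3)^2 - 5*(3)^1 + 5 = (135) + (-81) + (-15) + (5) = 44; answer 44
Stage 4: B3 = 44; c = 14; cross terms: (31*19 - 14*18)=337, (14*40 - 0*19)=560, (0*18 - 31*40)=-1240; twice the area = |-343| = 343; area = 343/2; answer 343/2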